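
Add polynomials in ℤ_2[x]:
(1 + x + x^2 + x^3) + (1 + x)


Add coefficients mod 2:
x^0: 1 + 1 = 0 (mod 2)
x^1: 1 + 1 = 0 (mod 2)
x^2: 1 + 0 = 1 (mod 2)
x^3: 1 + 0 = 1 (mod 2)
Result: x^2 + x^3

f + g = x^2 + x^3


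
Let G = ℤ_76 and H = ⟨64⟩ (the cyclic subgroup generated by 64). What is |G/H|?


|⟨64⟩| = n / gcd(64, 76) = 76 / 4 = 19
H is normal (ℤ_76 is abelian).
|G/H| = |G| / |H| = 76 / 19 = 4

|G/H| = 4


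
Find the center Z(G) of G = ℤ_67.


Z(G) = {g ∈ G | gx = xg for all x ∈ G}
ℤ_67 is abelian, so Z(G) = G

Z(ℤ_67) = ℤ_67


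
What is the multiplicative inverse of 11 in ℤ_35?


Use the extended Euclidean algorithm to write 1 = 11·s + 35·t; then s mod 35 is the inverse.
Euclidean algorithm:
  11 = 0·35 + 11
  35 = 3·11 + 2
  11 = 5·2 + 1
  2 = 2·1 + 0
gcd(11,35) = 1
Back-substitution gives: 11·(16) + 35·(-5) = 1
So 11⁻¹ ≡ 16 ≡ 16 (mod 35)
Check: 11 × 16 = 176 ≡ 1 (mod 35) ✓

11⁻¹ ≡ 16 (mod 35)


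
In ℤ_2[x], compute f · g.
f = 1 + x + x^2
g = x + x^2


Expand and collect like terms; reduce coefficients mod 2:
x^0: 1·0 = 0 ≡ 0 (mod 2)
x^1: 1·1 + 1·0 = 1 ≡ 1 (mod 2)
x^2: 1·1 + 1·1 + 1·0 = 2 ≡ 0 (mod 2)
x^3: 1·1 + 1·1 = 2 ≡ 0 (mod 2)
x^4: 1·1 = 1 ≡ 1 (mod 2)
Result: x + x^4

f · g = x + x^4


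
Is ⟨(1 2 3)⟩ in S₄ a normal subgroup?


H = ⟨(1 2 3)⟩ in S₄
(1 4)(1 2 3)(1 4)⁻¹ = (4 2 3) ∉ ⟨(1 2 3)⟩

No, not a normal subgroup


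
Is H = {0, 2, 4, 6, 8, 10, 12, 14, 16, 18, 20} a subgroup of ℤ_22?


Subgroup test for H = {0, 2, 4, 6, 8, 10, 12, 14, 16, 18, 20} in (ℤ_22, +):
(1) 0 ∈ H? Yes
(2) Closure: for all a,b ∈ H, (a+b) mod 22 ∈ H? Yes
(3) Inverses: for all a ∈ H, -a mod 22 ∈ H? Yes

Yes, H is a subgroup of ℤ_22


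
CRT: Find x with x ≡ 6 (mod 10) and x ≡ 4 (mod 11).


m₁ = 10, m₂ = 11, gcd = 1, so CRT applies. M = m₁·m₂ = 110
Let M₁ = M/m₁ = 11, M₂ = M/m₂ = 10
Find y₁ ≡ M₁⁻¹ (mod m₁): 11⁻¹ ≡ 1 (mod 10)
Find y₂ ≡ M₂⁻¹ (mod m₂): 10⁻¹ ≡ 10 (mod 11)
x = a₁·M₁·y₁ + a₂·M₂·y₂ = 6·11·1 + 4·10·10 = 466
Reduce mod 110: x ≡ 26
Check: 26 mod 10 = 6 ✓, 26 mod 11 = 4 ✓

x ≡ 26 (mod 110)


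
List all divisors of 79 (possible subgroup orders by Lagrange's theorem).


Lagrange's theorem: |H| divides |G|
|G| = 79
Divisors of 79: 1, 79

Possible subgroup orders: {1, 79}


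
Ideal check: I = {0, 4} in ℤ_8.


Check ideal conditions for I = {0, 4} in ℤ_8:
(1) I is an additive subgroup? Yes
(2) For r ∈ ℤ_8 and a ∈ I: r·a ∈ I? Yes

Yes, I is an ideal of ℤ_8


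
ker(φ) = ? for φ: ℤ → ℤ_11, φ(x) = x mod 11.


Kernel = preimage of identity
ker(φ) = {x ∈ ℤ : x ≡ 0 (mod 11)} = 11ℤ = {0, ±11, ±22, ...}

ker(φ) = 11ℤ


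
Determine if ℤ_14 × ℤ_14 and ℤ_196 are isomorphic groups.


Comparing ℤ_14 × ℤ_14 and ℤ_196:
gcd(14,14) = 14 ≠ 1. Max element order in ℤ_14×ℤ_14 is lcm(14,14) = 14 < 196, so it has no element of order 196

No, ℤ_14 × ℤ_14 ≇ ℤ_196


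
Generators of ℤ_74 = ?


g generates ℤ_n iff gcd(g,n) = 1
Prime factors of 74: 2, 37
Generators are g ∈ {1,...,73} not divisible by any of these primes.
Generators: {1, 3, 5, 7, 9, 11, 13, 15, 17, 19, 21, 23, 25, 27, 29, 31, 33, 35, 39, 41, 43, 45, 47, 49, 51, 53, 55, 57, 59, 61, 63, 65, 67, 69, 71, 73}
Number of generators = φ(74) = 36

Generators of ℤ_74 = {1, 3, 5, 7, 9, 11, 13, 15, 17, 19, 21, 23, 25, 27, 29, 31, 33, 35, 39, 41, 43, 45, 47, 49, 51, 53, 55, 57, 59, 61, 63, 65, 67, 69, 71, 73}


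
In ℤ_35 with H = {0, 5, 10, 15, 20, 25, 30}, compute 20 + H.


20 + H = {20 + h (mod 35) : h ∈ H}
20+0=20, 20+5=25, 20+10=30, 20+15=0, 20+20=5, 20+25=10, 20+30=15
20 + H = {0, 5, 10, 15, 20, 25, 30} = 0 + H

20 + H = {0, 5, 10, 15, 20, 25, 30}


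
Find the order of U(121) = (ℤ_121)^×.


U(n) is the group of units mod n; |U(n)| = φ(n)
|U(121)| = φ(121) = 110

|U(121) = (ℤ_121)^×| = 110


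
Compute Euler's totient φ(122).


Factor n: 122 = 2 × 61
φ(n) = n · ∏(1 - 1/p) over distinct primes p | n
φ(122) = 122 · (1 - 1/2) · (1 - 1/61) = 60

φ(122) = 60


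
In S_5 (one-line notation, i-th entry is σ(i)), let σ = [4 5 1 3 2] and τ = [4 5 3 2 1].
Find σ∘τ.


σ∘τ: apply τ first, then σ
1 →τ 4 →σ 3
2 →τ 5 →σ 2
3 →τ 3 →σ 1
4 →τ 2 →σ 5
5 →τ 1 →σ 4

σ∘τ = [3 2 1 5 4]


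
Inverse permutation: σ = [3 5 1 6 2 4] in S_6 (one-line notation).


To find σ⁻¹, swap domain and range:
σ(1) = 3 → σ⁻¹(3) = 1
σ(2) = 5 → σ⁻¹(5) = 2
σ(3) = 1 → σ⁻¹(1) = 3
σ(4) = 6 → σ⁻¹(6) = 4
σ(5) = 2 → σ⁻¹(2) = 5
σ(6) = 4 → σ⁻¹(4) = 6

σ⁻¹ = [3 5 1 6 2 4]


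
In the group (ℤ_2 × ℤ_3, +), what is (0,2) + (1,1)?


Operation: componentwise addition mod (2, 3)
(0,2) + (1,1) = ((a₁+b₁) mod 2, (a₂+b₂) mod 3) with a = (0,2), b = (1,1)

(0,2) + (1,1) = (1,0)


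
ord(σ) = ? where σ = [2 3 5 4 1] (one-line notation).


Cycle decomposition: (1 2 3 5)
Cycle lengths: 4
Order = lcm(4) = 4

ord(σ) = 4


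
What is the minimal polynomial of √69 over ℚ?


√69 satisfies x² - 69 = 0, irreducible over ℚ since 69 is squarefree

Minimal polynomial: x² - 69


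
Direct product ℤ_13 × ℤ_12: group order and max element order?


|ℤ_13 × ℤ_12| = 13 × 12 = 156
Max element order = lcm(13,12) = 156
Cyclic? Yes (gcd=1)

|ℤ_13×ℤ_12| = 156, max element order = 156


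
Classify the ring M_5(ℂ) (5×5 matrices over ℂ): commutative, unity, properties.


Matrix multiplication is non-commutative for n ≥ 2; the identity matrix I is the unity; singular matrices give zero divisors, so not an integral domain
Commutative: No
Integral domain: No
Has unity: Yes

M_5(ℂ) (5×5 matrices over ℂ): Commutative=No, Unity=Yes


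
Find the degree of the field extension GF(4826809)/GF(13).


GF(4826809) = GF(13^6), so the extension degree is 6

[GF(4826809)/GF(13)] = 6


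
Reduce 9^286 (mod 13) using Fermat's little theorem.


Fermat's little theorem: if p is prime and gcd(a,p)=1, then a^(p-1) ≡ 1 (mod p)
p = 13 is prime, gcd(9,13) = 1
Reduce exponent: 286 mod 12 = 10
So 9^286 ≡ 9^10 (mod 13)
9^10 mod 13 = 9

9^286 ≡ 9 (mod 13)


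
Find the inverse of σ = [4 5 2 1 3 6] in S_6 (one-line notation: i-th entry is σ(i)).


To find σ⁻¹, swap domain and range:
σ(1) = 4 → σ⁻¹(4) = 1
σ(2) = 5 → σ⁻¹(5) = 2
σ(3) = 2 → σ⁻¹(2) = 3
σ(4) = 1 → σ⁻¹(1) = 4
σ(5) = 3 → σ⁻¹(3) = 5
σ(6) = 6 → σ⁻¹(6) = 6

σ⁻¹ = [4 3 5 1 2 6]


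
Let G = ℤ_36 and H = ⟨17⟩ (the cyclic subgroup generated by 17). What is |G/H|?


|⟨17⟩| = n / gcd(17, 36) = 36 / 1 = 36
H is normal (ℤ_36 is abelian).
|G/H| = |G| / |H| = 36 / 36 = 1

|G/H| = 1


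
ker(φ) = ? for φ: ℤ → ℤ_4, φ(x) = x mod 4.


Kernel = preimage of identity
ker(φ) = {x ∈ ℤ : x ≡ 0 (mod 4)} = 4ℤ = {0, ±4, ±8, ...}

ker(φ) = 4ℤ


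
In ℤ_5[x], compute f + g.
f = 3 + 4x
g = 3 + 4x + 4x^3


Add coefficients mod 5:
x^0: 3 + 3 = 1 (mod 5)
x^1: 4 + 4 = 3 (mod 5)
x^2: 0 + 0 = 0 (mod 5)
x^3: 0 + 4 = 4 (mod 5)
Result: 1 + 3x + 4x^3

f + g = 1 + 3x + 4x^3


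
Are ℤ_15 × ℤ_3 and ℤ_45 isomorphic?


Comparing ℤ_15 × ℤ_3 and ℤ_45:
gcd(15,3) = 3 ≠ 1. Max element order in ℤ_15×ℤ_3 is lcm(15,3) = 15 < 45, so it has no element of order 45

No, ℤ_15 × ℤ_3 ≇ ℤ_45


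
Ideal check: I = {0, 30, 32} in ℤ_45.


Check ideal conditions for I = {0, 30, 32} in ℤ_45:
(1) I is an additive subgroup? No
(2) For r ∈ ℤ_45 and a ∈ I: r·a ∈ I? No  [counterexample: r=2, a=30, r·a mod 45 = 15 ∉ I]

No, I is not an ideal of ℤ_45


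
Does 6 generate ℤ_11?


g generates ℤ_n iff gcd(g, n) = 1
gcd(6, 11) = 1
Since gcd = 1, 6 is a generator.

Yes, 6 generates ℤ_11


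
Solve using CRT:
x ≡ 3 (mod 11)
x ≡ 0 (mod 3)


m₁ = 11, m₂ = 3, gcd = 1, so CRT applies. M = m₁·m₂ = 33
Let M₁ = M/m₁ = 3, M₂ = M/m₂ = 11
Find y₁ ≡ M₁⁻¹ (mod m₁): 3⁻¹ ≡ 4 (mod 11)
Find y₂ ≡ M₂⁻¹ (mod m₂): 11⁻¹ ≡ 2 (mod 3)
x = a₁·M₁·y₁ + a₂·M₂·y₂ = 3·3·4 + 0·11·2 = 36
Reduce mod 33: x ≡ 3
Check: 3 mod 11 = 3 ✓, 3 mod 3 = 0 ✓

x ≡ 3 (mod 33)


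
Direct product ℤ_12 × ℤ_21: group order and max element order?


|ℤ_12 × ℤ_21| = 12 × 21 = 252
Max element order = lcm(12,21) = 84
Cyclic? No (gcd=3)

|ℤ_12×ℤ_21| = 252, max element order = 84


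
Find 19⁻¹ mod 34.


Use the extended Euclidean algorithm to write 1 = 19·s + 34·t; then s mod 34 is the inverse.
Euclidean algorithm:
  19 = 0·34 + 19
  34 = 1·19 + 15
  19 = 1·15 + 4
  15 = 3·4 + 3
  4 = 1·3 + 1
  3 = 3·1 + 0
gcd(19,34) = 1
Back-substitution gives: 19·(9) + 34·(-5) = 1
So 19⁻¹ ≡ 9 ≡ 9 (mod 34)
Check: 19 × 9 = 171 ≡ 1 (mod 34) ✓

19⁻¹ ≡ 9 (mod 34)


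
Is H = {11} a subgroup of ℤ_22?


Subgroup test for H = {11} in (ℤ_22, +):
(1) 0 ∈ H? No
(2) Closure: for all a,b ∈ H, (a+b) mod 22 ∈ H? No  [counterexample: 11 + 11 = 0 ∉ H]
(3) Inverses: for all a ∈ H, -a mod 22 ∈ H? Yes

No, H is not a subgroup of ℤ_22


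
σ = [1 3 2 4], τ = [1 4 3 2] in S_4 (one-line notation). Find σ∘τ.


σ∘τ: apply τ first, then σ
1 →τ 1 →σ 1
2 →τ 4 →σ 4
3 →τ 3 →σ 2
4 →τ 2 →σ 3

σ∘τ = [1 4 2 3]


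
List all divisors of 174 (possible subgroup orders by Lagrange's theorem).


Lagrange's theorem: |H| divides |G|
|G| = 174
Divisors of 174: 1, 2, 3, 6, 29, 58, 87, 174

Possible subgroup orders: {1, 2, 3, 6, 29, 58, 87, 174}


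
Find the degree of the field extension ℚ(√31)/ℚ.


√31 has minimal polynomial x² - 31 (irreducible over ℚ since 31 is squarefree)

[ℚ(√31)/ℚ] = 2


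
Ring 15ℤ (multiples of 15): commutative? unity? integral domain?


15ℤ is a commutative ring under +,× but has no multiplicative identity (1 ∉ 15ℤ); it has no zero divisors, but without unity it is not an integral domain
Commutative: Yes
Integral domain: No
Has unity: No

15ℤ (multiples of 15): Commutative=Yes, Unity=No


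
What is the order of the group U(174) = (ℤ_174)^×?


U(n) is the group of units mod n; |U(n)| = φ(n)
|U(174)| = φ(174) = 56

|U(174) = (ℤ_174)^×| = 56


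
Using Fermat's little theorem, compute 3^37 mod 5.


Fermat's little theorem: if p is prime and gcd(a,p)=1, then a^(p-1) ≡ 1 (mod p)
p = 5 is prime, gcd(3,5) = 1
Reduce exponent: 37 mod 4 = 1
So 3^37 ≡ 3^1 (mod 5)
3^1 mod 5 = 3

3^37 ≡ 3 (mod 5)


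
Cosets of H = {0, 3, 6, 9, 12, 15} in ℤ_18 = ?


H = {0, 3, 6, 9, 12, 15}, |H| = 6
Number of cosets = |G|/|H| = 18/6 = 3
0 + H = {0, 3, 6, 9, 12, 15}
1 + H = {1, 4, 7, 10, 13, 16}
2 + H = {2, 5, 8, 11, 14, 17}

Cosets: 0+H={0,3,6,9,12,15}; 1+H={1,4,7,10,13,16}; 2+H={2,5,8,11,14,17}


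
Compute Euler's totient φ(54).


Factor n: 54 = 2 × 3^3
φ(n) = n · ∏(1 - 1/p) over distinct primes p | n
φ(54) = 54 · (1 - 1/2) · (1 - 1/3) = 18

φ(54) = 18


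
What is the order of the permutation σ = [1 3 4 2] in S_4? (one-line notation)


Cycle decomposition: (2 3 4)
Cycle lengths: 3
Order = lcm(3) = 3

ord(σ) = 3


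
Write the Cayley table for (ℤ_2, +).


Elements: {0, 1}
Operation: addition mod 2
Entry (a, b) = (a + b) mod 2

Cayley table:
  | 0 | 1
0 | 0 | 1
1 | 1 | 0


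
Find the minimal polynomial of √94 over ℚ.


√94 satisfies x² - 94 = 0, irreducible over ℚ since 94 is squarefree

Minimal polynomial: x² - 94


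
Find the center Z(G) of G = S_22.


Z(G) = {g ∈ G | gx = xg for all x ∈ G}
S_n is non-abelian for n ≥ 3; Z(S_22) is trivial

Z(S_22) = {e}


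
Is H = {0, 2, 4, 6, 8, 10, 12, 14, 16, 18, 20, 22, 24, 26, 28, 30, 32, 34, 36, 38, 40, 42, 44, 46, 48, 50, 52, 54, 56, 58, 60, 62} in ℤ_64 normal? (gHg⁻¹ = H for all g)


H = {0, 2, 4, 6, 8, 10, 12, 14, 16, 18, 20, 22, 24, 26, 28, 30, 32, 34, 36, 38, 40, 42, 44, 46, 48, 50, 52, 54, 56, 58, 60, 62} in ℤ_64
ℤ_64 is abelian; every subgroup of an abelian group is normal

Yes, normal subgroup


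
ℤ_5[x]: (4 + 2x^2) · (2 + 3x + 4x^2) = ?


Expand and collect like terms; reduce coefficients mod 5:
x^0: 4·2 = 8 ≡ 3 (mod 5)
x^1: 4·3 + 0·2 = 12 ≡ 2 (mod 5)
x^2: 4·4 + 0·3 + 2·2 = 20 ≡ 0 (mod 5)
x^3: 0·4 + 2·3 = 6 ≡ 1 (mod 5)
x^4: 2·4 = 8 ≡ 3 (mod 5)
Result: 3 + 2x + x^3 + 3x^4

f · g = 3 + 2x + x^3 + 3x^4


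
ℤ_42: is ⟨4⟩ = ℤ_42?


g generates ℤ_n iff gcd(g, n) = 1
gcd(4, 42) = 2
Since gcd = 2 ≠ 1, ⟨4⟩ has order 21 < 42, so 4 is not a generator.

No, 4 does not generate ℤ_42


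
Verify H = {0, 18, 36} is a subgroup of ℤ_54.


Subgroup test for H = {0, 18, 36} in (ℤ_54, +):
(1) 0 ∈ H? Yes
(2) Closure: for all a,b ∈ H, (a+b) mod 54 ∈ H? Yes
(3) Inverses: for all a ∈ H, -a mod 54 ∈ H? Yes

Yes, H is a subgroup of ℤ_54


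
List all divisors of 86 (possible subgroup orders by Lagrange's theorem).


Lagrange's theorem: |H| divides |G|
|G| = 86
Divisors of 86: 1, 2, 43, 86

Possible subgroup orders: {1, 2, 43, 86}


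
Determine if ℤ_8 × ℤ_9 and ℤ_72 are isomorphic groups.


Comparing ℤ_8 × ℤ_9 and ℤ_72:
gcd(8,9) = 1, so ℤ_8 × ℤ_9 ≅ ℤ_72 (CRT)

Yes, ℤ_8 × ℤ_9 ≅ ℤ_72


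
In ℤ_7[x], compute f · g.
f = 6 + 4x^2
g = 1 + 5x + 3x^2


Expand and collect like terms; reduce coefficients mod 7:
x^0: 6·1 = 6 ≡ 6 (mod 7)
x^1: 6·5 + 0·1 = 30 ≡ 2 (mod 7)
x^2: 6·3 + 0·5 + 4·1 = 22 ≡ 1 (mod 7)
x^3: 0·3 + 4·5 = 20 ≡ 6 (mod 7)
x^4: 4·3 = 12 ≡ 5 (mod 7)
Result: 6 + 2x + x^2 + 6x^3 + 5x^4

f · g = 6 + 2x + x^2 + 6x^3 + 5x^4


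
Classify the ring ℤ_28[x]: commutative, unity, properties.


ℤ_28 has zero divisors (2·14 ≡ 0), and these lift to constant zero divisors in ℤ_28[x]; so not an integral domain
Commutative: Yes
Integral domain: No
Has unity: Yes

ℤ_28[x]: Commutative=Yes, Unity=Yes


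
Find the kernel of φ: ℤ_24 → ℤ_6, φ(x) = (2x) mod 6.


Kernel = preimage of identity
ker(φ) = {x ∈ ℤ_24 : 2x ≡ 0 (mod 6)}. Since 6 | 24, φ is well-defined. The kernel is the cyclic subgroup ⟨3⟩ of ℤ_24 (order 8), i.e. {0, 3, 6, 9, 12, 15, 18, 21}

ker(φ) = {0, 3, 6, 9, 12, 15, 18, 21}


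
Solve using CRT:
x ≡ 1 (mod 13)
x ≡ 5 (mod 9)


m₁ = 13, m₂ = 9, gcd = 1, so CRT applies. M = m₁·m₂ = 117
Let M₁ = M/m₁ = 9, M₂ = M/m₂ = 13
Find y₁ ≡ M₁⁻¹ (mod m₁): 9⁻¹ ≡ 3 (mod 13)
Find y₂ ≡ M₂⁻¹ (mod m₂): 13⁻¹ ≡ 7 (mod 9)
x = a₁·M₁·y₁ + a₂·M₂·y₂ = 1·9·3 + 5·13·7 = 482
Reduce mod 117: x ≡ 14
Check: 14 mod 13 = 1 ✓, 14 mod 9 = 5 ✓

x ≡ 14 (mod 117)


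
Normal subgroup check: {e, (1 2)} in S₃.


H = {e, (1 2)} in S₃
(1 3)(1 2)(1 3)⁻¹ = (2 3) ∉ {e, (1 2)}, so it is not normal

No, not a normal subgroup


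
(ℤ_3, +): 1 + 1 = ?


Operation: addition mod 3
1 + 1 = (a + b) mod 3 with a = 1, b = 1

1 + 1 = 2


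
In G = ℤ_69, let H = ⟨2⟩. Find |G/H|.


|⟨2⟩| = n / gcd(2, 69) = 69 / 1 = 69
H is normal (ℤ_69 is abelian).
|G/H| = |G| / |H| = 69 / 69 = 1

|G/H| = 1


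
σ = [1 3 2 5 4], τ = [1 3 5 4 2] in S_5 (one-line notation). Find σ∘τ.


σ∘τ: apply τ first, then σ
1 →τ 1 →σ 1
2 →τ 3 →σ 2
3 →τ 5 →σ 4
4 →τ 4 →σ 5
5 →τ 2 →σ 3

σ∘τ = [1 2 4 5 3]


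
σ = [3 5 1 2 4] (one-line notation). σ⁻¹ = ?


To find σ⁻¹, swap domain and range:
σ(1) = 3 → σ⁻¹(3) = 1
σ(2) = 5 → σ⁻¹(5) = 2
σ(3) = 1 → σ⁻¹(1) = 3
σ(4) = 2 → σ⁻¹(2) = 4
σ(5) = 4 → σ⁻¹(4) = 5

σ⁻¹ = [3 4 1 5 2]


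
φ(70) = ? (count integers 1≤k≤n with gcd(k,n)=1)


Factor n: 70 = 2 × 5 × 7
φ(n) = n · ∏(1 - 1/p) over distinct primes p | n
φ(70) = 70 · (1 - 1/2) · (1 - 1/5) · (1 - 1/7) = 24

φ(70) = 24


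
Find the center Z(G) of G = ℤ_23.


Z(G) = {g ∈ G | gx = xg for all x ∈ G}
ℤ_23 is abelian, so Z(G) = G

Z(ℤ_23) = ℤ_23


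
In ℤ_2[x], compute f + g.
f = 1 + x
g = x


Add coefficients mod 2:
x^0: 1 + 0 = 1 (mod 2)
x^1: 1 + 1 = 0 (mod 2)
Result: 1

f + g = 1


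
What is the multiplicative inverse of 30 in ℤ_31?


Use the extended Euclidean algorithm to write 1 = 30·s + 31·t; then s mod 31 is the inverse.
Euclidean algorithm:
  30 = 0·31 + 30
  31 = 1·30 + 1
  30 = 30·1 + 0
gcd(30,31) = 1
Back-substitution gives: 30·(-1) + 31·(1) = 1
So 30⁻¹ ≡ -1 ≡ 30 (mod 31)
Check: 30 × 30 = 900 ≡ 1 (mod 31) ✓

30⁻¹ ≡ 30 (mod 31)


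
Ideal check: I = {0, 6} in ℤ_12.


Check ideal conditions for I = {0, 6} in ℤ_12:
(1) I is an additive subgroup? Yes
(2) For r ∈ ℤ_12 and a ∈ I: r·a ∈ I? Yes

Yes, I is an ideal of ℤ_12


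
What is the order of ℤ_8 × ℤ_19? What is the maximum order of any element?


|ℤ_8 × ℤ_19| = 8 × 19 = 152
Max element order = lcm(8,19) = 152
Cyclic? Yes (gcd=1)

|ℤ_8×ℤ_19| = 152, max element order = 152


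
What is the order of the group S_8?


|S_n| = n! (number of permutations of n symbols)
|S_8| = 8! = 40320

|S_8| = 40320


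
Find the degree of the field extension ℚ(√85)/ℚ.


√85 has minimal polynomial x² - 85 (irreducible over ℚ since 85 is squarefree)

[ℚ(√85)/ℚ] = 2


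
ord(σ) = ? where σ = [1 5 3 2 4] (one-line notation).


Cycle decomposition: (2 5 4)
Cycle lengths: 3
Order = lcm(3) = 3

ord(σ) = 3


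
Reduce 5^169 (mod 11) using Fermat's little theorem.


Fermat's little theorem: if p is prime and gcd(a,p)=1, then a^(p-1) ≡ 1 (mod p)
p = 11 is prime, gcd(5,11) = 1
Reduce exponent: 169 mod 10 = 9
So 5^169 ≡ 5^9 (mod 11)
5^9 mod 11 = 9

5^169 ≡ 9 (mod 11)


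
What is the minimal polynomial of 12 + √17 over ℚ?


Let α = 12 + √17. Then α - 12 = √17, so (α - 12)² = 17, giving α² - 24α + 127 = 0. Degree 2 and α ∉ ℚ, so this is the minimal polynomial.

Minimal polynomial: x² - 24x + 127


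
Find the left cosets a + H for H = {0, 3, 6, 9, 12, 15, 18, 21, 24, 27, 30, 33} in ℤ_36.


H = {0, 3, 6, 9, 12, 15, 18, 21, 24, 27, 30, 33}, |H| = 12
Number of cosets = |G|/|H| = 36/12 = 3
0 + H = {0, 3, 6, 9, 12, 15, 18, 21, 24, 27, 30, 33}
1 + H = {1, 4, 7, 10, 13, 16, 19, 22, 25, 28, 31, 34}
2 + H = {2, 5, 8, 11, 14, 17, 20, 23, 26, 29, 32, 35}

Cosets: 0+H={0,3,6,9,12,15,18,21,24,27,30,33}; 1+H={1,4,7,10,13,16,19,22,25,28,31,34}; 2+H={2,5,8,11,14,17,20,23,26,29,32,35}


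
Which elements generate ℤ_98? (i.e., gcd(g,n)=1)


g generates ℤ_n iff gcd(g,n) = 1
Prime factors of 98: 2, 7
Generators are g ∈ {1,...,97} not divisible by any of these primes.
Generators: {1, 3, 5, 9, 11, 13, 15, 17, 19, 23, 25, 27, 29, 31, 33, 37, 39, 41, 43, 45, 47, 51, 53, 55, 57, 59, 61, 65, 67, 69, 71, 73, 75, 79, 81, 83, 85, 87, 89, 93, 95, 97}
Number of generators = φ(98) = 42

Generators of ℤ_98 = {1, 3, 5, 9, 11, 13, 15, 17, 19, 23, 25, 27, 29, 31, 33, 37, 39, 41, 43, 45, 47, 51, 53, 55, 57, 59, 61, 65, 67, 69, 71, 73, 75, 79, 81, 83, 85, 87, 89, 93, 95, 97}


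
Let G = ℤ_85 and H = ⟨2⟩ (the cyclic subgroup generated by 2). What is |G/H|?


|⟨2⟩| = n / gcd(2, 85) = 85 / 1 = 85
H is normal (ℤ_85 is abelian).
|G/H| = |G| / |H| = 85 / 85 = 1

|G/H| = 1


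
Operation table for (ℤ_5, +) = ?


Elements: {0, 1, 2, 3, 4}
Operation: addition mod 5
Entry (a, b) = (a + b) mod 5

Cayley table:
  | 0 | 1 | 2 | 3 | 4
0 | 0 | 1 | 2 | 3 | 4
1 | 1 | 2 | 3 | 4 | 0
2 | 2 | 3 | 4 | 0 | 1
3 | 3 | 4 | 0 | 1 | 2
4 | 4 | 0 | 1 | 2 | 3


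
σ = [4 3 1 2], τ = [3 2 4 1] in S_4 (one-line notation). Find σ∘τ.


σ∘τ: apply τ first, then σ
1 →τ 3 →σ 1
2 →τ 2 →σ 3
3 →τ 4 →σ 2
4 →τ 1 →σ 4

σ∘τ = [1 3 2 4]


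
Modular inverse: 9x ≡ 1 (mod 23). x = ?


Use the extended Euclidean algorithm to write 1 = 9·s + 23·t; then s mod 23 is the inverse.
Euclidean algorithm:
  9 = 0·23 + 9
  23 = 2·9 + 5
  9 = 1·5 + 4
  5 = 1·4 + 1
  4 = 4·1 + 0
gcd(9,23) = 1
Back-substitution gives: 9·(-5) + 23·(2) = 1
So 9⁻¹ ≡ -5 ≡ 18 (mod 23)
Check: 9 × 18 = 162 ≡ 1 (mod 23) ✓

9⁻¹ ≡ 18 (mod 23)


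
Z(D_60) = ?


Z(G) = {g ∈ G | gx = xg for all x ∈ G}
For even n, Z(D_n) = {e, r^(n/2)}: the 180° rotation r^30 commutes with every reflection and rotation

Z(D_60) = {e, r^30}


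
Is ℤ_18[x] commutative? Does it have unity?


ℤ_18 has zero divisors (2·9 ≡ 0), and these lift to constant zero divisors in ℤ_18[x]; so not an integral domain
Commutative: Yes
Integral domain: No
Has unity: Yes

ℤ_18[x]: Commutative=Yes, Unity=Yes


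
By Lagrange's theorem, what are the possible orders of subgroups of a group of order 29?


Lagrange's theorem: |H| divides |G|
|G| = 29
Divisors of 29: 1, 29

Possible subgroup orders: {1, 29}


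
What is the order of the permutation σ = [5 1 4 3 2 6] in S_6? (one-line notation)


Cycle decomposition: (1 5 2) (3 4)
Cycle lengths: 3, 2
Order = lcm(3, 2) = 6

ord(σ) = 6


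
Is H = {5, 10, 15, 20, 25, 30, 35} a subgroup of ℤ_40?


Subgroup test for H = {5, 10, 15, 20, 25, 30, 35} in (ℤ_40, +):
(1) 0 ∈ H? No
(2) Closure: for all a,b ∈ H, (a+b) mod 40 ∈ H? No  [counterexample: 5 + 35 = 0 ∉ H]
(3) Inverses: for all a ∈ H, -a mod 40 ∈ H? Yes

No, H is not a subgroup of ℤ_40


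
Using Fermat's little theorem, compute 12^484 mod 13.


Fermat's little theorem: if p is prime and gcd(a,p)=1, then a^(p-1) ≡ 1 (mod p)
p = 13 is prime, gcd(12,13) = 1
Reduce exponent: 484 mod 12 = 4
So 12^484 ≡ 12^4 (mod 13)
12^4 mod 13 = 1

12^484 ≡ 1 (mod 13)


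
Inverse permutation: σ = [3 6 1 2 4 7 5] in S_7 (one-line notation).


To find σ⁻¹, swap domain and range:
σ(1) = 3 → σ⁻¹(3) = 1
σ(2) = 6 → σ⁻¹(6) = 2
σ(3) = 1 → σ⁻¹(1) = 3
σ(4) = 2 → σ⁻¹(2) = 4
σ(5) = 4 → σ⁻¹(4) = 5
σ(6) = 7 → σ⁻¹(7) = 6
σ(7) = 5 → σ⁻¹(5) = 7

σ⁻¹ = [3 4 1 5 7 2 6]


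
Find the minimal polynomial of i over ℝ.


i satisfies x² + 1 = 0, irreducible over ℝ

Minimal polynomial: x² + 1


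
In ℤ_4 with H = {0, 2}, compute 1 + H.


1 + H = {1 + h (mod 4) : h ∈ H}
1+0=1, 1+2=3

1 + H = {1, 3}


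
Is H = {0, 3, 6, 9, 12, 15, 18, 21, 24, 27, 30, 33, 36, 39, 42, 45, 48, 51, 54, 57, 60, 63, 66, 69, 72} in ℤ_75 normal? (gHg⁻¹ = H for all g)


H = {0, 3, 6, 9, 12, 15, 18, 21, 24, 27, 30, 33, 36, 39, 42, 45, 48, 51, 54, 57, 60, 63, 66, 69, 72} in ℤ_75
ℤ_75 is abelian; every subgroup of an abelian group is normal

Yes, normal subgroup


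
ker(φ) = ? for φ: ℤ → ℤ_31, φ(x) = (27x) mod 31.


Kernel = preimage of identity
ker(φ) = {x ∈ ℤ : 27x ≡ 0 (mod 31)}. gcd(27,31) = 1, so 27x ≡ 0 (mod 31) ⟺ x ≡ 0 (mod 31/1 = 31). Hence ker(φ) = 31ℤ

ker(φ) = 31ℤ


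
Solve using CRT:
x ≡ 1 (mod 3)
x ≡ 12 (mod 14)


m₁ = 3, m₂ = 14, gcd = 1, so CRT applies. M = m₁·m₂ = 42
Let M₁ = M/m₁ = 14, M₂ = M/m₂ = 3
Find y₁ ≡ M₁⁻¹ (mod m₁): 14⁻¹ ≡ 2 (mod 3)
Find y₂ ≡ M₂⁻¹ (mod m₂): 3⁻¹ ≡ 5 (mod 14)
x = a₁·M₁·y₁ + a₂·M₂·y₂ = 1·14·2 + 12·3·5 = 208
Reduce mod 42: x ≡ 40
Check: 40 mod 3 = 1 ✓, 40 mod 14 = 12 ✓

x ≡ 40 (mod 42)


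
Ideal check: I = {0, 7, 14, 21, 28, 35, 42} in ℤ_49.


Check ideal conditions for I = {0, 7, 14, 21, 28, 35, 42} in ℤ_49:
(1) I is an additive subgroup? Yes
(2) For r ∈ ℤ_49 and a ∈ I: r·a ∈ I? Yes

Yes, I is an ideal of ℤ_49


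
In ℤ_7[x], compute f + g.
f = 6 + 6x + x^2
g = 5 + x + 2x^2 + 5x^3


Add coefficients mod 7:
x^0: 6 + 5 = 4 (mod 7)
x^1: 6 + 1 = 0 (mod 7)
x^2: 1 + 2 = 3 (mod 7)
x^3: 0 + 5 = 5 (mod 7)
Result: 4 + 3x^2 + 5x^3

f + g = 4 + 3x^2 + 5x^3


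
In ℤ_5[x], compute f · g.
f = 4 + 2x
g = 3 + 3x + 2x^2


Expand and collect like terms; reduce coefficients mod 5:
x^0: 4·3 = 12 ≡ 2 (mod 5)
x^1: 4·3 + 2·3 = 18 ≡ 3 (mod 5)
x^2: 4·2 + 2·3 = 14 ≡ 4 (mod 5)
x^3: 2·2 = 4 ≡ 4 (mod 5)
Result: 2 + 3x + 4x^2 + 4x^3

f · g = 2 + 3x + 4x^2 + 4x^3


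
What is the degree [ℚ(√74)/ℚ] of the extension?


√74 has minimal polynomial x² - 74 (irreducible over ℚ since 74 is squarefree)

[ℚ(√74)/ℚ] = 2


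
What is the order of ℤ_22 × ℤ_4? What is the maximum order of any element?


|ℤ_22 × ℤ_4| = 22 × 4 = 88
Max element order = lcm(22,4) = 44
Cyclic? No (gcd=2)

|ℤ_22×ℤ_4| = 88, max element order = 44


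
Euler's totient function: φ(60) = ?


Factor n: 60 = 2^2 × 3 × 5
φ(n) = n · ∏(1 - 1/p) over distinct primes p | n
φ(60) = 60 · (1 - 1/2) · (1 - 1/3) · (1 - 1/5) = 16

φ(60) = 16


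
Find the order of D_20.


|D_n| = 2n (n rotations and n reflections)
|D_20| = 2×20 = 40

|D_20| = 40


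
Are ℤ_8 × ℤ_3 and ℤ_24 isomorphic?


Comparing ℤ_8 × ℤ_3 and ℤ_24:
gcd(8,3) = 1, so ℤ_8 × ℤ_3 ≅ ℤ_24 (CRT)

Yes, ℤ_8 × ℤ_3 ≅ ℤ_24


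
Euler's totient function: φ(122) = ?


Factor n: 122 = 2 × 61
φ(n) = n · ∏(1 - 1/p) over distinct primes p | n
φ(122) = 122 · (1 - 1/2) · (1 - 1/61) = 60

φ(122) = 60


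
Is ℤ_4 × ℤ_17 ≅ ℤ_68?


Comparing ℤ_4 × ℤ_17 and ℤ_68:
gcd(4,17) = 1, so ℤ_4 × ℤ_17 ≅ ℤ_68 (CRT)

Yes, ℤ_4 × ℤ_17 ≅ ℤ_68


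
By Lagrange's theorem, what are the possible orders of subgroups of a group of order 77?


Lagrange's theorem: |H| divides |G|
|G| = 77
Divisors of 77: 1, 7, 11, 77

Possible subgroup orders: {1, 7, 11, 77}


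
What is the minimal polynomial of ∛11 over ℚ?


∛11 satisfies x³ - 11 = 0, irreducible over ℚ (no rational root; 11 is not a perfect cube)

Minimal polynomial: x³ - 11


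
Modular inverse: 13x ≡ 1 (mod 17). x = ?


Use the extended Euclidean algorithm to write 1 = 13·s + 17·t; then s mod 17 is the inverse.
Euclidean algorithm:
  13 = 0·17 + 13
  17 = 1·13 + 4
  13 = 3·4 + 1
  4 = 4·1 + 0
gcd(13,17) = 1
Back-substitution gives: 13·(4) + 17·(-3) = 1
So 13⁻¹ ≡ 4 ≡ 4 (mod 17)
Check: 13 × 4 = 52 ≡ 1 (mod 17) ✓

13⁻¹ ≡ 4 (mod 17)


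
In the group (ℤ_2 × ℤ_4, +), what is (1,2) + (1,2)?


Operation: componentwise addition mod (2, 4)
(1,2) + (1,2) = ((a₁+b₁) mod 2, (a₂+b₂) mod 4) with a = (1,2), b = (1,2)

(1,2) + (1,2) = (0,0)


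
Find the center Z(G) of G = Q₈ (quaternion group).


Z(G) = {g ∈ G | gx = xg for all x ∈ G}
In Q₈ = {±1, ±i, ±j, ±k}, only ±1 commute with every element

Z(Q₈ (quaternion group)) = {1, -1}


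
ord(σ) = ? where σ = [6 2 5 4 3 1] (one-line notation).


Cycle decomposition: (1 6) (3 5)
Cycle lengths: 2, 2
Order = lcm(2, 2) = 2

ord(σ) = 2


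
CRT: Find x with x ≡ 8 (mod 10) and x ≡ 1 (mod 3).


m₁ = 10, m₂ = 3, gcd = 1, so CRT applies. M = m₁·m₂ = 30
Let M₁ = M/m₁ = 3, M₂ = M/m₂ = 10
Find y₁ ≡ M₁⁻¹ (mod m₁): 3⁻¹ ≡ 7 (mod 10)
Find y₂ ≡ M₂⁻¹ (mod m₂): 10⁻¹ ≡ 1 (mod 3)
x = a₁·M₁·y₁ + a₂·M₂·y₂ = 8·3·7 + 1·10·1 = 178
Reduce mod 30: x ≡ 28
Check: 28 mod 10 = 8 ✓, 28 mod 3 = 1 ✓

x ≡ 28 (mod 30)


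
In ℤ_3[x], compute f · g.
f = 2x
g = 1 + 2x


Expand and collect like terms; reduce coefficients mod 3:
x^0: 0·1 = 0 ≡ 0 (mod 3)
x^1: 0·2 + 2·1 = 2 ≡ 2 (mod 3)
x^2: 2·2 = 4 ≡ 1 (mod 3)
Result: 2x + x^2

f · g = 2x + x^2


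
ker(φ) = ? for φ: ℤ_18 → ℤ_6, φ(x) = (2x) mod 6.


Kernel = preimage of identity
ker(φ) = {x ∈ ℤ_18 : 2x ≡ 0 (mod 6)}. Since 6 | 18, φ is well-defined. The kernel is the cyclic subgroup ⟨3⟩ of ℤ_18 (order 6), i.e. {0, 3, 6, 9, 12, 15}

ker(φ) = {0, 3, 6, 9, 12, 15}


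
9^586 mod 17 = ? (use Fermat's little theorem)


Fermat's little theorem: if p is prime and gcd(a,p)=1, then a^(p-1) ≡ 1 (mod p)
p = 17 is prime, gcd(9,17) = 1
Reduce exponent: 586 mod 16 = 10
So 9^586 ≡ 9^10 (mod 17)
9^10 mod 17 = 13

9^586 ≡ 13 (mod 17)


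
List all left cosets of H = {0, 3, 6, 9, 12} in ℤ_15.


H = {0, 3, 6, 9, 12}, |H| = 5
Number of cosets = |G|/|H| = 15/5 = 3
0 + H = {0, 3, 6, 9, 12}
1 + H = {1, 4, 7, 10, 13}
2 + H = {2, 5, 8, 11, 14}

Cosets: 0+H={0,3,6,9,12}; 1+H={1,4,7,10,13}; 2+H={2,5,8,11,14}


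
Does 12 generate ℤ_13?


g generates ℤ_n iff gcd(g, n) = 1
gcd(12, 13) = 1
Since gcd = 1, 12 is a generator.

Yes, 12 generates ℤ_13


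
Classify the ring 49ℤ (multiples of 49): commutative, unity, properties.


49ℤ is a commutative ring under +,× but has no multiplicative identity (1 ∉ 49ℤ); it has no zero divisors, but without unity it is not an integral domain
Commutative: Yes
Integral domain: No
Has unity: No

49ℤ (multiples of 49): Commutative=Yes, Unity=No


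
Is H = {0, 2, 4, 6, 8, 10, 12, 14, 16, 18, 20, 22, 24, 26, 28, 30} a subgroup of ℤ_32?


Subgroup test for H = {0, 2, 4, 6, 8, 10, 12, 14, 16, 18, 20, 22, 24, 26, 28, 30} in (ℤ_32, +):
(1) 0 ∈ H? Yes
(2) Closure: for all a,b ∈ H, (a+b) mod 32 ∈ H? Yes
(3) Inverses: for all a ∈ H, -a mod 32 ∈ H? Yes

Yes, H is a subgroup of ℤ_32


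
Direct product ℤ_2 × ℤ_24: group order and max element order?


|ℤ_2 × ℤ_24| = 2 × 24 = 48
Max element order = lcm(2,24) = 24
Cyclic? No (gcd=2)

|ℤ_2×ℤ_24| = 48, max element order = 24


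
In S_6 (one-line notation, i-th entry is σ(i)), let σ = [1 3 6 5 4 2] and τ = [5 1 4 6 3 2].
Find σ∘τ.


σ∘τ: apply τ first, then σ
1 →τ 5 →σ 4
2 →τ 1 →σ 1
3 →τ 4 →σ 5
4 →τ 6 →σ 2
5 →τ 3 →σ 6
6 →τ 2 →σ 3

σ∘τ = [4 1 5 2 6 3]


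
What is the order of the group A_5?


|A_n| = n!/2 (even permutations)
|A_5| = 5!/2 = 120/2 = 60

|A_5| = 60


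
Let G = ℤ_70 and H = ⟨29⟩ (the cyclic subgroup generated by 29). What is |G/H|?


|⟨29⟩| = n / gcd(29, 70) = 70 / 1 = 70
H is normal (ℤ_70 is abelian).
|G/H| = |G| / |H| = 70 / 70 = 1

|G/H| = 1


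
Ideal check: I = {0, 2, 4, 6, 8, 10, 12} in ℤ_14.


Check ideal conditions for I = {0, 2, 4, 6, 8, 10, 12} in ℤ_14:
(1) I is an additive subgroup? Yes
(2) For r ∈ ℤ_14 and a ∈ I: r·a ∈ I? Yes

Yes, I is an ideal of ℤ_14


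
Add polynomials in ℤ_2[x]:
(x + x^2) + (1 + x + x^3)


Add coefficients mod 2:
x^0: 0 + 1 = 1 (mod 2)
x^1: 1 + 1 = 0 (mod 2)
x^2: 1 + 0 = 1 (mod 2)
x^3: 0 + 1 = 1 (mod 2)
Result: 1 + x^2 + x^3

f + g = 1 + x^2 + x^3


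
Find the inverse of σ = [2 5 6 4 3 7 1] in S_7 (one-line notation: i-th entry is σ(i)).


To find σ⁻¹, swap domain and range:
σ(1) = 2 → σ⁻¹(2) = 1
σ(2) = 5 → σ⁻¹(5) = 2
σ(3) = 6 → σ⁻¹(6) = 3
σ(4) = 4 → σ⁻¹(4) = 4
σ(5) = 3 → σ⁻¹(3) = 5
σ(6) = 7 → σ⁻¹(7) = 6
σ(7) = 1 → σ⁻¹(1) = 7

σ⁻¹ = [7 1 5 4 2 3 6]


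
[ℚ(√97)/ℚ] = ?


√97 has minimal polynomial x² - 97 (irreducible over ℚ since 97 is squarefree)

[ℚ(√97)/ℚ] = 2


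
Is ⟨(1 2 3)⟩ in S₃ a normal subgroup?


H = ⟨(1 2 3)⟩ in S₃
⟨(1 2 3)⟩ has order 3 and index 2 in S₃; index-2 subgroups are normal

Yes, normal subgroup


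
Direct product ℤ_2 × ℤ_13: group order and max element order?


|ℤ_2 × ℤ_13| = 2 × 13 = 26
Max element order = lcm(2,13) = 26
Cyclic? Yes (gcd=1)

|ℤ_2×ℤ_13| = 26, max element order = 26


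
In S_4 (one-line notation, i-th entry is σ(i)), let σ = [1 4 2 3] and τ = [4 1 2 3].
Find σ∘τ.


σ∘τ: apply τ first, then σ
1 →τ 4 →σ 3
2 →τ 1 →σ 1
3 →τ 2 →σ 4
4 →τ 3 →σ 2

σ∘τ = [3 1 4 2]


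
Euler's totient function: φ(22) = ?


φ(n) = count of k ∈ {1,...,n} with gcd(k,n)=1
Coprimes to 22: {1, 3, 5, 7, 9, 13, 15, 17, 19, 21}
Count: 10

φ(22) = 10


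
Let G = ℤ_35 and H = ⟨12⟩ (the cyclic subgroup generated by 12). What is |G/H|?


|⟨12⟩| = n / gcd(12, 35) = 35 / 1 = 35
H is normal (ℤ_35 is abelian).
|G/H| = |G| / |H| = 35 / 35 = 1

|G/H| = 1


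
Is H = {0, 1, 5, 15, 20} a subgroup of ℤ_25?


Subgroup test for H = {0, 1, 5, 15, 20} in (ℤ_25, +):
(1) 0 ∈ H? Yes
(2) Closure: for all a,b ∈ H, (a+b) mod 25 ∈ H? No  [counterexample: 1 + 1 = 2 ∉ H]
(3) Inverses: for all a ∈ H, -a mod 25 ∈ H? No

No, H is not a subgroup of ℤ_25


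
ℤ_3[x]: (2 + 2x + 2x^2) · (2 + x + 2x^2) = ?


Expand and collect like terms; reduce coefficients mod 3:
x^0: 2·2 = 4 ≡ 1 (mod 3)
x^1: 2·1 + 2·2 = 6 ≡ 0 (mod 3)
x^2: 2·2 + 2·1 + 2·2 = 10 ≡ 1 (mod 3)
x^3: 2·2 + 2·1 = 6 ≡ 0 (mod 3)
x^4: 2·2 = 4 ≡ 1 (mod 3)
Result: 1 + x^2 + x^4

f · g = 1 + x^2 + x^4


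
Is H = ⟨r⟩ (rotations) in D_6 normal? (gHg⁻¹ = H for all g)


H = ⟨r⟩ (rotations) in D_6
The rotation subgroup ⟨r⟩ has index 2 in D_6, so it is normal

Yes, normal subgroup


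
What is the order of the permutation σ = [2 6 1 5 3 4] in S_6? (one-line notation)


Cycle decomposition: (1 2 6 4 5 3)
Cycle lengths: 6
Order = lcm(6) = 6

ord(σ) = 6


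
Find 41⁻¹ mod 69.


Use the extended Euclidean algorithm to write 1 = 41·s + 69·t; then s mod 69 is the inverse.
Euclidean algorithm:
  41 = 0·69 + 41
  69 = 1·41 + 28
  41 = 1·28 + 13
  28 = 2·13 + 2
  13 = 6·2 + 1
  2 = 2·1 + 0
gcd(41,69) = 1
Back-substitution gives: 41·(32) + 69·(-19) = 1
So 41⁻¹ ≡ 32 ≡ 32 (mod 69)
Check: 41 × 32 = 1312 ≡ 1 (mod 69) ✓

41⁻¹ ≡ 32 (mod 69)


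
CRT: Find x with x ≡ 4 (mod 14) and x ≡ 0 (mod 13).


m₁ = 14, m₂ = 13, gcd = 1, so CRT applies. M = m₁·m₂ = 182
Let M₁ = M/m₁ = 13, M₂ = M/m₂ = 14
Find y₁ ≡ M₁⁻¹ (mod m₁): 13⁻¹ ≡ 13 (mod 14)
Find y₂ ≡ M₂⁻¹ (mod m₂): 14⁻¹ ≡ 1 (mod 13)
x = a₁·M₁·y₁ + a₂·M₂·y₂ = 4·13·13 + 0·14·1 = 676
Reduce mod 182: x ≡ 130
Check: 130 mod 14 = 4 ✓, 130 mod 13 = 0 ✓

x ≡ 130 (mod 182)


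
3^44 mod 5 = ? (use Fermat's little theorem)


Fermat's little theorem: if p is prime and gcd(a,p)=1, then a^(p-1) ≡ 1 (mod p)
p = 5 is prime, gcd(3,5) = 1
Reduce exponent: 44 mod 4 = 0
So 3^44 ≡ 3^0 (mod 5)
3^0 = 1

3^44 ≡ 1 (mod 5)


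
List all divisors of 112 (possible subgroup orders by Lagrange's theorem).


Lagrange's theorem: |H| divides |G|
|G| = 112
Divisors of 112: 1, 2, 4, 7, 8, 14, 16, 28, 56, 112

Possible subgroup orders: {1, 2, 4, 7, 8, 14, 16, 28, 56, 112}


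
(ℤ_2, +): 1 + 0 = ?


Operation: addition mod 2
1 + 0 = (a + b) mod 2 with a = 1, b = 0

1 + 0 = 1


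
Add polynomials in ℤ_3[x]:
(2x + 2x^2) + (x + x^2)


Add coefficients mod 3:
x^0: 0 + 0 = 0 (mod 3)
x^1: 2 + 1 = 0 (mod 3)
x^2: 2 + 1 = 0 (mod 3)
Result: 0

f + g = 0


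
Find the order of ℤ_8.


ℤ_n has n elements.

|ℤ_8| = 8


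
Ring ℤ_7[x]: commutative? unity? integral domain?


ℤ_7 is a field (n prime), so ℤ_7[x] is a commutative integral domain with unity
Commutative: Yes
Integral domain: Yes
Has unity: Yes

ℤ_7[x]: Commutative=Yes, Unity=Yes


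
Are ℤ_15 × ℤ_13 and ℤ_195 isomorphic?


Comparing ℤ_15 × ℤ_13 and ℤ_195:
gcd(15,13) = 1, so ℤ_15 × ℤ_13 ≅ ℤ_195 (CRT)

Yes, ℤ_15 × ℤ_13 ≅ ℤ_195


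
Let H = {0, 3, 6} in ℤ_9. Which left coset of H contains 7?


7 + H = {7 + h (mod 9) : h ∈ H}
7+0=7, 7+3=1, 7+6=4
7 + H = {1, 4, 7} = 1 + H

7 + H = {1, 4, 7}


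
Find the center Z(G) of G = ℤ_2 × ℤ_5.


Z(G) = {g ∈ G | gx = xg for all x ∈ G}
Direct product of abelian groups is abelian, so Z(G) = G

Z(ℤ_2 × ℤ_5) = ℤ_2 × ℤ_5


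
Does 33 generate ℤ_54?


g generates ℤ_n iff gcd(g, n) = 1
gcd(33, 54) = 3
Since gcd = 3 ≠ 1, ⟨33⟩ has order 18 < 54, so 33 is not a generator.

No, 33 does not generate ℤ_54


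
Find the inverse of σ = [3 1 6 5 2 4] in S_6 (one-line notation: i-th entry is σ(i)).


To find σ⁻¹, swap domain and range:
σ(1) = 3 → σ⁻¹(3) = 1
σ(2) = 1 → σ⁻¹(1) = 2
σ(3) = 6 → σ⁻¹(6) = 3
σ(4) = 5 → σ⁻¹(5) = 4
σ(5) = 2 → σ⁻¹(2) = 5
σ(6) = 4 → σ⁻¹(4) = 6

σ⁻¹ = [2 5 1 6 4 3]


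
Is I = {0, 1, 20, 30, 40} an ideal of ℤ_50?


Check ideal conditions for I = {0, 1, 20, 30, 40} in ℤ_50:
(1) I is an additive subgroup? No
(2) For r ∈ ℤ_50 and a ∈ I: r·a ∈ I? No  [counterexample: r=2, a=1, r·a mod 50 = 2 ∉ I]

No, I is not an ideal of ℤ_50


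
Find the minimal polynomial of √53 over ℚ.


√53 satisfies x² - 53 = 0, irreducible over ℚ since 53 is squarefree

Minimal polynomial: x² - 53


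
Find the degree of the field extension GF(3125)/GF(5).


GF(3125) = GF(5^5), so the extension degree is 5

[GF(3125)/GF(5)] = 5


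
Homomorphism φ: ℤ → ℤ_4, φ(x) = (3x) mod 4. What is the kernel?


Kernel = preimage of identity
ker(φ) = {x ∈ ℤ : 3x ≡ 0 (mod 4)}. gcd(3,4) = 1, so 3x ≡ 0 (mod 4) ⟺ x ≡ 0 (mod 4/1 = 4). Hence ker(φ) = 4ℤ

ker(φ) = 4ℤ


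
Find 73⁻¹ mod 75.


Use the extended Euclidean algorithm to write 1 = 73·s + 75·t; then s mod 75 is the inverse.
Euclidean algorithm:
  73 = 0·75 + 73
  75 = 1·73 + 2
  73 = 36·2 + 1
  2 = 2·1 + 0
gcd(73,75) = 1
Back-substitution gives: 73·(37) + 75·(-36) = 1
So 73⁻¹ ≡ 37 ≡ 37 (mod 75)
Check: 73 × 37 = 2701 ≡ 1 (mod 75) ✓

73⁻¹ ≡ 37 (mod 75)


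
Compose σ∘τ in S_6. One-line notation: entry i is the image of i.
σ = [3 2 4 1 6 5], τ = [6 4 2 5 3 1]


σ∘τ: apply τ first, then σ
1 →τ 6 →σ 5
2 →τ 4 →σ 1
3 →τ 2 →σ 2
4 →τ 5 →σ 6
5 →τ 3 →σ 4
6 →τ 1 →σ 3

σ∘τ = [5 1 2 6 4 3]


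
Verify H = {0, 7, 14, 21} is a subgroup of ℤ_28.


Subgroup test for H = {0, 7, 14, 21} in (ℤ_28, +):
(1) 0 ∈ H? Yes
(2) Closure: for all a,b ∈ H, (a+b) mod 28 ∈ H? Yes
(3) Inverses: for all a ∈ H, -a mod 28 ∈ H? Yes

Yes, H is a subgroup of ℤ_28


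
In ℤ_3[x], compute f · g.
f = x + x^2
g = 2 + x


Expand and collect like terms; reduce coefficients mod 3:
x^0: 0·2 = 0 ≡ 0 (mod 3)
x^1: 0·1 + 1·2 = 2 ≡ 2 (mod 3)
x^2: 1·1 + 1·2 = 3 ≡ 0 (mod 3)
x^3: 1·1 = 1 ≡ 1 (mod 3)
Result: 2x + x^3

f · g = 2x + x^3


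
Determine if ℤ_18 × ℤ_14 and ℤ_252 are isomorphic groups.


Comparing ℤ_18 × ℤ_14 and ℤ_252:
gcd(18,14) = 2 ≠ 1. Max element order in ℤ_18×ℤ_14 is lcm(18,14) = 126 < 252, so it has no element of order 252

No, ℤ_18 × ℤ_14 ≇ ℤ_252


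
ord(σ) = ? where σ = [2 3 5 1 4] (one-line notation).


Cycle decomposition: (1 2 3 5 4)
Cycle lengths: 5
Order = lcm(5) = 5

ord(σ) = 5


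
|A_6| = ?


|A_n| = n!/2 (even permutations)
|A_6| = 6!/2 = 720/2 = 360

|A_6| = 360


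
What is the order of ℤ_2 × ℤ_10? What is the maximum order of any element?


|ℤ_2 × ℤ_10| = 2 × 10 = 20
Max element order = lcm(2,10) = 10
Cyclic? No (gcd=2)

|ℤ_2×ℤ_10| = 20, max element order = 10


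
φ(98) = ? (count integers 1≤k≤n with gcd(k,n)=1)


Factor n: 98 = 2 × 7^2
φ(n) = n · ∏(1 - 1/p) over distinct primes p | n
φ(98) = 98 · (1 - 1/2) · (1 - 1/7) = 42

φ(98) = 42


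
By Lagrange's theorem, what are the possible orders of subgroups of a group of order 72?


Lagrange's theorem: |H| divides |G|
|G| = 72
Divisors of 72: 1, 2, 3, 4, 6, 8, 9, 12, 18, 24, 36, 72

Possible subgroup orders: {1, 2, 3, 4, 6, 8, 9, 12, 18, 24, 36, 72}


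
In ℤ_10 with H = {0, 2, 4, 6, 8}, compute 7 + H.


7 + H = {7 + h (mod 10) : h ∈ H}
7+0=7, 7+2=9, 7+4=1, 7+6=3, 7+8=5
7 + H = {1, 3, 5, 7, 9} = 1 + H

7 + H = {1, 3, 5, 7, 9}


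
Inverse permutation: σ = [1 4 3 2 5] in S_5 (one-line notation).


To find σ⁻¹, swap domain and range:
σ(1) = 1 → σ⁻¹(1) = 1
σ(2) = 4 → σ⁻¹(4) = 2
σ(3) = 3 → σ⁻¹(3) = 3
σ(4) = 2 → σ⁻¹(2) = 4
σ(5) = 5 → σ⁻¹(5) = 5

σ⁻¹ = [1 4 3 2 5]
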